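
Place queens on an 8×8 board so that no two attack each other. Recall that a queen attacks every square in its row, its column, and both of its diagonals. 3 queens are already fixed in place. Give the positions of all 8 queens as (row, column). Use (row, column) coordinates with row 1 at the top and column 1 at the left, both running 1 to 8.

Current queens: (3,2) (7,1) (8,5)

Row 1: attacked by (3,2)→{2,4}; (7,1)→{1,7}; (8,5)→{5}. Safe: 3, 6, 8. Place at column 3.
Row 2: attacked by (1,3)→{2,3,4}; (3,2)→{1,2,3}; (7,1)→{1,6}; (8,5)→{5}. Safe: 7, 8. Place at column 7.
Row 4: attacked by (1,3)→{3,6}; (2,7)→{5,7}; (3,2)→{1,2,3}; (7,1)→{1,4}; (8,5)→{1,5}. Safe: 8. Place at column 8.
Row 5: attacked by (1,3)→{3,7}; (2,7)→{4,7}; (3,2)→{2,4}; (4,8)→{7,8}; (7,1)→{1,3}; (8,5)→{2,5,8}. Safe: 6. Place at column 6.
Row 6: attacked by (1,3)→{3,8}; (2,7)→{3,7}; (3,2)→{2,5}; (4,8)→{6,8}; (5,6)→{5,6,7}; (7,1)→{1,2}; (8,5)→{3,5,7}. Safe: 4. Place at column 4.
Columns [3, 7, 2, 8, 6, 4, 1, 5], r−c [-2, -5, 1, -4, -1, 2, 6, 3], r+c [4, 9, 5, 12, 11, 10, 8, 13] are all distinct, so no two queens attack.

(1,3) (2,7) (3,2) (4,8) (5,6) (6,4) (7,1) (8,5)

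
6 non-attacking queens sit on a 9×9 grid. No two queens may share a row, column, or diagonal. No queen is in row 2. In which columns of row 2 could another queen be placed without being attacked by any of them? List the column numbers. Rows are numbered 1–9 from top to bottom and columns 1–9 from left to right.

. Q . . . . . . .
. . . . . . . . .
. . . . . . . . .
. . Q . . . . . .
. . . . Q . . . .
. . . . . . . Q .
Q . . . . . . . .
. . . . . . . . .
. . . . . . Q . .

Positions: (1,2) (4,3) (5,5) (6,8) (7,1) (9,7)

(1,2) attacks row 2 at column 2 and diagonals 1, 3.
(4,3) attacks row 2 at column 3 and diagonals 1, 5.
(5,5) attacks row 2 at column 5 and diagonals 2, 8.
(6,8) attacks row 2 at column 8 and diagonals 4.
(7,1) attacks row 2 at column 1 and diagonals 6.
(9,7) attacks row 2 at column 7.
Attacked columns: {1, 2, 3, 4, 5, 6, 7, 8}. Safe: {9}.

columns 9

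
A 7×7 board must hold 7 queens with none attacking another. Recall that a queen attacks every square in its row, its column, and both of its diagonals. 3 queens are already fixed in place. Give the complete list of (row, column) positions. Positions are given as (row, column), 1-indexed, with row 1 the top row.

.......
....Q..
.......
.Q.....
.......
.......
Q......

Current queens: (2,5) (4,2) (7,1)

Row 1: attacked by (2,5)→{4,5,6}; (4,2)→{2,5}; (7,1)→{1,7}. Safe: 3. Place at column 3.
Row 3: attacked by (1,3)→{1,3,5}; (2,5)→{4,5,6}; (4,2)→{1,2,3}; (7,1)→{1,5}. Safe: 7. Place at column 7.
Row 5: attacked by (1,3)→{3,7}; (2,5)→{2,5}; (3,7)→{5,7}; (4,2)→{1,2,3}; (7,1)→{1,3}. Safe: 4, 6. Place at column 4.
Row 6: attacked by (1,3)→{3}; (2,5)→{1,5}; (3,7)→{4,7}; (4,2)→{2,4}; (5,4)→{3,4,5}; (7,1)→{1,2}. Safe: 6. Place at column 6.
Columns [3, 5, 7, 2, 4, 6, 1], r−c [-2, -3, -4, 2, 1, 0, 6], r+c [4, 7, 10, 6, 9, 12, 8] are all distinct, so no two queens attack.

(1,3) (2,5) (3,7) (4,2) (5,4) (6,6) (7,1)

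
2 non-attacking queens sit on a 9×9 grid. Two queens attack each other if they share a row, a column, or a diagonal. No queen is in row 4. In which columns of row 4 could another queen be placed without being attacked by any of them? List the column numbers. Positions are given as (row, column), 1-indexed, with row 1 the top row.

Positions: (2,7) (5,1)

columns 3, 4, 6, 8

(2,7) attacks row 4 at column 7 and diagonals 5, 9.
(5,1) attacks row 4 at column 1 and diagonals 2.
Attacked columns: {1, 2, 5, 7, 9}. Safe: {3, 4, 6, 8}.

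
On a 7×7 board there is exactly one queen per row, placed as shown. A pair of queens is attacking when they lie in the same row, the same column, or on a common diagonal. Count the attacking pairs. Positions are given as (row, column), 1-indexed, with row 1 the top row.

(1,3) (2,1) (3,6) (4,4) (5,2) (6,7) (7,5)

0

All columns are distinct and no two queens satisfy |Δrow| = |Δcol|, so no pair attacks.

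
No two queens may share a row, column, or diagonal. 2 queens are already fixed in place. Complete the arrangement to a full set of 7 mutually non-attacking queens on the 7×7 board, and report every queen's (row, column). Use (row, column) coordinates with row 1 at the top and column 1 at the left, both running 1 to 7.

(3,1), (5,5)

(1,4) (2,6) (3,1) (4,3) (5,5) (6,7) (7,2)

Row 1: attacked by (3,1)→{1,3}; (5,5)→{1,5}. Safe: 2, 4, 6, 7. Place at column 4.
Row 2: attacked by (1,4)→{3,4,5}; (3,1)→{1,2}; (5,5)→{2,5}. Safe: 6, 7. Place at column 6.
Row 4: attacked by (1,4)→{1,4,7}; (2,6)→{4,6}; (3,1)→{1,2}; (5,5)→{4,5,6}. Safe: 3. Place at column 3.
Row 6: attacked by (1,4)→{4}; (2,6)→{2,6}; (3,1)→{1,4}; (4,3)→{1,3,5}; (5,5)→{4,5,6}. Safe: 7. Place at column 7.
Row 7: attacked by (1,4)→{4}; (2,6)→{1,6}; (3,1)→{1,5}; (4,3)→{3,6}; (5,5)→{3,5,7}; (6,7)→{6,7}. Safe: 2. Place at column 2.
Columns [4, 6, 1, 3, 5, 7, 2], r−c [-3, -4, 2, 1, 0, -1, 5], r+c [5, 8, 4, 7, 10, 13, 9] are all distinct, so no two queens attack.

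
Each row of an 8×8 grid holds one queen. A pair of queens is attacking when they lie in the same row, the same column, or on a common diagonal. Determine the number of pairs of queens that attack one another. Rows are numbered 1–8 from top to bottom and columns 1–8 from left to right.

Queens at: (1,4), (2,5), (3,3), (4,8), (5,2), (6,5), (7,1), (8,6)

Same column: (2,5)–(6,5) (column 5).
Same diagonal: (1,4)–(2,5) (|1−2| = |4−5| = 1); (2,5)–(5,2) (|2−5| = |5−2| = 3).
Total attacking pairs: 3.

3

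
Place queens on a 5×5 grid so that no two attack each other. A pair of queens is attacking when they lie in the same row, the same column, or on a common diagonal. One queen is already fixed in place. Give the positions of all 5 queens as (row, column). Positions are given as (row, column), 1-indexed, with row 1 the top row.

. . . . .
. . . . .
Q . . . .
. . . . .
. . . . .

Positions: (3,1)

(1,2) (2,4) (3,1) (4,3) (5,5)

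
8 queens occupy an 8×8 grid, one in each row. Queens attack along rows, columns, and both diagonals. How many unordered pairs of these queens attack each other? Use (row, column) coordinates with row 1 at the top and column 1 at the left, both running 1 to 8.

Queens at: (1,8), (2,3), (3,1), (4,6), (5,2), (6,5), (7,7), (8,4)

All columns are distinct and no two queens satisfy |Δrow| = |Δcol|, so no pair attacks.

0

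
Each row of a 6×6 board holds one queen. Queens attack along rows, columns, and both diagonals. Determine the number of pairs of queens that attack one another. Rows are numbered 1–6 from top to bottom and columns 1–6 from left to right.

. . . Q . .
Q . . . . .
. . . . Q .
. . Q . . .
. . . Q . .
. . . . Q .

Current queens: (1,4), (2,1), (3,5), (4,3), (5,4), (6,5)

Same column: (1,4)–(5,4) (column 4); (3,5)–(6,5) (column 5).
Same diagonal: (2,1)–(4,3) (|2−4| = |1−3| = 2); (2,1)–(5,4) (|2−5| = |1−4| = 3); (2,1)–(6,5) (|2−6| = |1−5| = 4); (4,3)–(5,4) (|4−5| = |3−4| = 1); (4,3)–(6,5) (|4−6| = |3−5| = 2); (5,4)–(6,5) (|5−6| = |4−5| = 1).
Total attacking pairs: 8.

8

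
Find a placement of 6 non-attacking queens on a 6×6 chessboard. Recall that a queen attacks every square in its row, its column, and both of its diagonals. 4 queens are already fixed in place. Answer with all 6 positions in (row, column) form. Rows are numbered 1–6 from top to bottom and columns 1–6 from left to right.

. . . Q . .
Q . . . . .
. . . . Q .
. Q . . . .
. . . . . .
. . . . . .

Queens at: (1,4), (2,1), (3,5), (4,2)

(1,4) (2,1) (3,5) (4,2) (5,6) (6,3)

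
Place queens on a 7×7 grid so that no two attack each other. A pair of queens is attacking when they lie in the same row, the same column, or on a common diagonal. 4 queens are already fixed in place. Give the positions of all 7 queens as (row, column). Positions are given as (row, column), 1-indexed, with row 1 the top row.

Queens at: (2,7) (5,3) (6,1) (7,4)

(1,5) (2,7) (3,2) (4,6) (5,3) (6,1) (7,4)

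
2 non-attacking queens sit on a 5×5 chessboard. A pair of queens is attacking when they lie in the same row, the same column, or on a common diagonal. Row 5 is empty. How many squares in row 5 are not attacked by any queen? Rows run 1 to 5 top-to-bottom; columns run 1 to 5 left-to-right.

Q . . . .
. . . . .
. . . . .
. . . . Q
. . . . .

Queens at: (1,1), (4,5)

(1,1) attacks row 5 at column 1 and diagonals 5.
(4,5) attacks row 5 at column 5 and diagonals 4.
Attacked columns: {1, 4, 5}. Safe: {2, 3}.

2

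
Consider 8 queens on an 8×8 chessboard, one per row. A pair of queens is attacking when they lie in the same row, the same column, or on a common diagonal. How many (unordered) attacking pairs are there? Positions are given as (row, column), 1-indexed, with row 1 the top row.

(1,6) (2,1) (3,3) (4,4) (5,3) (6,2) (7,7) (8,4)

9

Same column: (3,3)–(5,3) (column 3); (4,4)–(8,4) (column 4).
Same diagonal: (3,3)–(4,4) (|3−4| = |3−4| = 1); (3,3)–(7,7) (|3−7| = |3−7| = 4); (4,4)–(5,3) (|4−5| = |4−3| = 1); (4,4)–(6,2) (|4−6| = |4−2| = 2); (4,4)–(7,7) (|4−7| = |4−7| = 3); (5,3)–(6,2) (|5−6| = |3−2| = 1); (6,2)–(8,4) (|6−8| = |2−4| = 2).
Total attacking pairs: 9.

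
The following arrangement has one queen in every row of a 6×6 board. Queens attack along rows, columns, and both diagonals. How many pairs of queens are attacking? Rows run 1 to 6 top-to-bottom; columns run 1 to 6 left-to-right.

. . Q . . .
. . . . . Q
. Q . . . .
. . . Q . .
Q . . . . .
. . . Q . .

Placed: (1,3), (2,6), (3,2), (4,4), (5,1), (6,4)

2

Same column: (4,4)–(6,4) (column 4).
Same diagonal: (2,6)–(4,4) (|2−4| = |6−4| = 2).
Total attacking pairs: 2.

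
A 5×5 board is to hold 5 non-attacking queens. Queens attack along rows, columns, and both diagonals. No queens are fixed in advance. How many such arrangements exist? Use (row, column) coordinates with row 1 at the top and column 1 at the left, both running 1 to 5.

10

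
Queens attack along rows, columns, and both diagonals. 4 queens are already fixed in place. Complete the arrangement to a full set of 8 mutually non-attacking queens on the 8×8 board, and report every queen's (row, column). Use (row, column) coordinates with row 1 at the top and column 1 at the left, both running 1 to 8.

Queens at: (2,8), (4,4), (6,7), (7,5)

(1,6) (2,8) (3,2) (4,4) (5,1) (6,7) (7,5) (8,3)

Row 1: attacked by (2,8)→{7,8}; (4,4)→{1,4,7}; (6,7)→{2,7}; (7,5)→{5}. Safe: 3, 6. Place at column 6.
Row 3: attacked by (1,6)→{4,6,8}; (2,8)→{7,8}; (4,4)→{3,4,5}; (6,7)→{4,7}; (7,5)→{1,5}. Safe: 2. Place at column 2.
Row 5: attacked by (1,6)→{2,6}; (2,8)→{5,8}; (3,2)→{2,4}; (4,4)→{3,4,5}; (6,7)→{6,7,8}; (7,5)→{3,5,7}. Safe: 1. Place at column 1.
Row 8: attacked by (1,6)→{6}; (2,8)→{2,8}; (3,2)→{2,7}; (4,4)→{4,8}; (5,1)→{1,4}; (6,7)→{5,7}; (7,5)→{4,5,6}. Safe: 3. Place at column 3.
Columns [6, 8, 2, 4, 1, 7, 5, 3], r−c [-5, -6, 1, 0, 4, -1, 2, 5], r+c [7, 10, 5, 8, 6, 13, 12, 11] are all distinct, so no two queens attack.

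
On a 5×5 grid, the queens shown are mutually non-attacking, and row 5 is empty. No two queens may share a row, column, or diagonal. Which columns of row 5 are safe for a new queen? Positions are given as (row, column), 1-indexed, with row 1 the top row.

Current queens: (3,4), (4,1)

columns 3, 5

(3,4) attacks row 5 at column 4 and diagonals 2.
(4,1) attacks row 5 at column 1 and diagonals 2.
Attacked columns: {1, 2, 4}. Safe: {3, 5}.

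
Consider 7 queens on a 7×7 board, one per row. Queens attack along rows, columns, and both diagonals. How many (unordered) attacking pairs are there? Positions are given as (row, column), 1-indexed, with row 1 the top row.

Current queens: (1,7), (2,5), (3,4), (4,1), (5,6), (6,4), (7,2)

Same column: (3,4)–(6,4) (column 4).
Same diagonal: (2,5)–(3,4) (|2−3| = |5−4| = 1); (3,4)–(5,6) (|3−5| = |4−6| = 2).
Total attacking pairs: 3.

3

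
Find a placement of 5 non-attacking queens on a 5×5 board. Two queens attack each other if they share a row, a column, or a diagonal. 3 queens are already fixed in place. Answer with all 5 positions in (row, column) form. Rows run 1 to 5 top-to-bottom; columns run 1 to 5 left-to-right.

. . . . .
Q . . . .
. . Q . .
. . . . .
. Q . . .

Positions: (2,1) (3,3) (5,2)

(1,4) (2,1) (3,3) (4,5) (5,2)

Row 1: attacked by (2,1)→{1,2}; (3,3)→{1,3,5}; (5,2)→{2}. Safe: 4. Place at column 4.
Row 4: attacked by (1,4)→{1,4}; (2,1)→{1,3}; (3,3)→{2,3,4}; (5,2)→{1,2,3}. Safe: 5. Place at column 5.
Columns [4, 1, 3, 5, 2], r−c [-3, 1, 0, -1, 3], r+c [5, 3, 6, 9, 7] are all distinct, so no two queens attack.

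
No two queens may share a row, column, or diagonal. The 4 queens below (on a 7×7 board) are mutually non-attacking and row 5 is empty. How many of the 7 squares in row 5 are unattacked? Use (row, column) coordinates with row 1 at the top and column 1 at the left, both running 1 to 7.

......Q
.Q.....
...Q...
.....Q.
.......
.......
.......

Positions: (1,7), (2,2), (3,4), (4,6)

(1,7) attacks row 5 at column 7 and diagonals 3.
(2,2) attacks row 5 at column 2 and diagonals 5.
(3,4) attacks row 5 at column 4 and diagonals 2, 6.
(4,6) attacks row 5 at column 6 and diagonals 5, 7.
Attacked columns: {2, 3, 4, 5, 6, 7}. Safe: {1}.

1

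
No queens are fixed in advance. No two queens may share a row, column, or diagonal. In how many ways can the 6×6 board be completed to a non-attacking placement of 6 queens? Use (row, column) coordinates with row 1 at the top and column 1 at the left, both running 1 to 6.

4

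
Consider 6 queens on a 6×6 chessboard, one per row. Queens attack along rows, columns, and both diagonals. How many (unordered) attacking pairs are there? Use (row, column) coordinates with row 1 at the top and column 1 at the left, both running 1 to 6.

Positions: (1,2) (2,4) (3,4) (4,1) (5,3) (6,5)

2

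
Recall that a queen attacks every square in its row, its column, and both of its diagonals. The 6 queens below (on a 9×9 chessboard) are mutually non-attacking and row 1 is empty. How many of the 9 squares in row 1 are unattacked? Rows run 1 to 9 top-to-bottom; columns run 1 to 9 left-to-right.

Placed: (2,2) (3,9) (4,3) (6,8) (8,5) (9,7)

(2,2) attacks row 1 at column 2 and diagonals 1, 3.
(3,9) attacks row 1 at column 9 and diagonals 7.
(4,3) attacks row 1 at column 3 and diagonals 6.
(6,8) attacks row 1 at column 8 and diagonals 3.
(8,5) attacks row 1 at column 5.
(9,7) attacks row 1 at column 7.
Attacked columns: {1, 2, 3, 5, 6, 7, 8, 9}. Safe: {4}.

1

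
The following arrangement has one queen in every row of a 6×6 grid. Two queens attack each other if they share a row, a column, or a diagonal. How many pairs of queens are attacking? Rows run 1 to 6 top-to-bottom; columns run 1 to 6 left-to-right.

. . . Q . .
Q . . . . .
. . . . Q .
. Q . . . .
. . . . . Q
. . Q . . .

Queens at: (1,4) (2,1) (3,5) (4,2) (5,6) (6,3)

All columns are distinct and no two queens satisfy |Δrow| = |Δcol|, so no pair attacks.

0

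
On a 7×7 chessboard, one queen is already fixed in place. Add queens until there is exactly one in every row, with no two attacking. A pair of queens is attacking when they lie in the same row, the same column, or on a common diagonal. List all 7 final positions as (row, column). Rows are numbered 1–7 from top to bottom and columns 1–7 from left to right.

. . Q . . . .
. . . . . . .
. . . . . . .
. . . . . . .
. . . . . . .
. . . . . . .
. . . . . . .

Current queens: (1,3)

(1,3) (2,1) (3,6) (4,4) (5,2) (6,7) (7,5)

Row 2: attacked by (1,3)→{2,3,4}. Safe: 1, 5, 6, 7. Place at column 1.
Row 3: attacked by (1,3)→{1,3,5}; (2,1)→{1,2}. Safe: 4, 6, 7. Place at column 6.
Row 4: attacked by (1,3)→{3,6}; (2,1)→{1,3}; (3,6)→{5,6,7}. Safe: 2, 4. Place at column 4.
Row 5: attacked by (1,3)→{3,7}; (2,1)→{1,4}; (3,6)→{4,6}; (4,4)→{3,4,5}. Safe: 2. Place at column 2.
Row 6: attacked by (1,3)→{3}; (2,1)→{1,5}; (3,6)→{3,6}; (4,4)→{2,4,6}; (5,2)→{1,2,3}. Safe: 7. Place at column 7.
Row 7: attacked by (1,3)→{3}; (2,1)→{1,6}; (3,6)→{2,6}; (4,4)→{1,4,7}; (5,2)→{2,4}; (6,7)→{6,7}. Safe: 5. Place at column 5.
Columns [3, 1, 6, 4, 2, 7, 5], r−c [-2, 1, -3, 0, 3, -1, 2], r+c [4, 3, 9, 8, 7, 13, 12] are all distinct, so no two queens attack.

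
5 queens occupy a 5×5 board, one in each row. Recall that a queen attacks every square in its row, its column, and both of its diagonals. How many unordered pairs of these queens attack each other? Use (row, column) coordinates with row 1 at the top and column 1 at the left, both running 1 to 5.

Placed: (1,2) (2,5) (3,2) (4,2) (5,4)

Same column: (1,2)–(3,2) (column 2); (1,2)–(4,2) (column 2); (3,2)–(4,2) (column 2).
Same diagonal: (3,2)–(5,4) (|3−5| = |2−4| = 2).
Total attacking pairs: 4.

4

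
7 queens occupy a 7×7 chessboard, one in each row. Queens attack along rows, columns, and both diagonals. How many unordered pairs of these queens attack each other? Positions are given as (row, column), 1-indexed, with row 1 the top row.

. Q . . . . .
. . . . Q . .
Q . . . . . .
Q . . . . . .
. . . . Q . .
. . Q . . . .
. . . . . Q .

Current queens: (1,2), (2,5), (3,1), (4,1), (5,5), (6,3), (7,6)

Same column: (2,5)–(5,5) (column 5); (3,1)–(4,1) (column 1).
Same diagonal: (4,1)–(6,3) (|4−6| = |1−3| = 2).
Total attacking pairs: 3.

3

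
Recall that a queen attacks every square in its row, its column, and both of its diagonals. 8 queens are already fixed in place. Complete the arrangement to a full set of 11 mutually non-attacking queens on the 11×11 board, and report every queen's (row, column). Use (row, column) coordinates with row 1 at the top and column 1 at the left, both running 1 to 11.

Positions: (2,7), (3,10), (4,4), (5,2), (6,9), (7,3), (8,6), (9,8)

(1,11) (2,7) (3,10) (4,4) (5,2) (6,9) (7,3) (8,6) (9,8) (10,1) (11,5)

Row 1: attacked by (2,7)→{6,7,8}; (3,10)→{8,10}; (4,4)→{1,4,7}; (5,2)→{2,6}; (6,9)→{4,9}; (7,3)→{3,9}; (8,6)→{6}; (9,8)→{8}. Safe: 5, 11. Place at column 11.
Row 10: attacked by (1,11)→{2,11}; (2,7)→{7}; (3,10)→{3,10}; (4,4)→{4,10}; (5,2)→{2,7}; (6,9)→{5,9}; (7,3)→{3,6}; (8,6)→{4,6,8}; (9,8)→{7,8,9}. Safe: 1. Place at column 1.
Row 11: attacked by (1,11)→{1,11}; (2,7)→{7}; (3,10)→{2,10}; (4,4)→{4,11}; (5,2)→{2,8}; (6,9)→{4,9}; (7,3)→{3,7}; (8,6)→{3,6,9}; (9,8)→{6,8,10}; (10,1)→{1,2}. Safe: 5. Place at column 5.
Columns [11, 7, 10, 4, 2, 9, 3, 6, 8, 1, 5], r−c [-10, -5, -7, 0, 3, -3, 4, 2, 1, 9, 6], r+c [12, 9, 13, 8, 7, 15, 10, 14, 17, 11, 16] are all distinct, so no two queens attack.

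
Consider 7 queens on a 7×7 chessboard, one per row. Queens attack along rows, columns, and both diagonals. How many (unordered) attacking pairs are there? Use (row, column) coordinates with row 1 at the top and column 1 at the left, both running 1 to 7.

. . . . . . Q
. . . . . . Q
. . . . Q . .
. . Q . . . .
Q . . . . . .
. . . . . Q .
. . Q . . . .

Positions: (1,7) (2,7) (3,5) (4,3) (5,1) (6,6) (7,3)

Same column: (1,7)–(2,7) (column 7); (4,3)–(7,3) (column 3).
Same diagonal: (1,7)–(3,5) (|1−3| = |7−5| = 2); (5,1)–(7,3) (|5−7| = |1−3| = 2).
Total attacking pairs: 4.

4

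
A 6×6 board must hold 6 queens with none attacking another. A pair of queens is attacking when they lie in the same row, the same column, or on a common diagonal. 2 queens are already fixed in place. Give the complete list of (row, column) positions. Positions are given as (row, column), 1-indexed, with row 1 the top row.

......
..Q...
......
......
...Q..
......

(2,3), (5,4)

(1,5) (2,3) (3,1) (4,6) (5,4) (6,2)

Row 1: attacked by (2,3)→{2,3,4}; (5,4)→{4}. Safe: 1, 5, 6. Place at column 5.
Row 3: attacked by (1,5)→{3,5}; (2,3)→{2,3,4}; (5,4)→{2,4,6}. Safe: 1. Place at column 1.
Row 4: attacked by (1,5)→{2,5}; (2,3)→{1,3,5}; (3,1)→{1,2}; (5,4)→{3,4,5}. Safe: 6. Place at column 6.
Row 6: attacked by (1,5)→{5}; (2,3)→{3}; (3,1)→{1,4}; (4,6)→{4,6}; (5,4)→{3,4,5}. Safe: 2. Place at column 2.
Columns [5, 3, 1, 6, 4, 2], r−c [-4, -1, 2, -2, 1, 4], r+c [6, 5, 4, 10, 9, 8] are all distinct, so no two queens attack.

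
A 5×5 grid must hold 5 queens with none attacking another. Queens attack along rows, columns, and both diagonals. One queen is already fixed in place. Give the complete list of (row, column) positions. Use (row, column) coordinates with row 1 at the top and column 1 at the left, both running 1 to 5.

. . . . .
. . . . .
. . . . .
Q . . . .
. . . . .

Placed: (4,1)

(1,2) (2,5) (3,3) (4,1) (5,4)

Row 1: attacked by (4,1)→{1,4}. Safe: 2, 3, 5. Place at column 2.
Row 2: attacked by (1,2)→{1,2,3}; (4,1)→{1,3}. Safe: 4, 5. Place at column 5.
Row 3: attacked by (1,2)→{2,4}; (2,5)→{4,5}; (4,1)→{1,2}. Safe: 3. Place at column 3.
Row 5: attacked by (1,2)→{2}; (2,5)→{2,5}; (3,3)→{1,3,5}; (4,1)→{1,2}. Safe: 4. Place at column 4.
Columns [2, 5, 3, 1, 4], r−c [-1, -3, 0, 3, 1], r+c [3, 7, 6, 5, 9] are all distinct, so no two queens attack.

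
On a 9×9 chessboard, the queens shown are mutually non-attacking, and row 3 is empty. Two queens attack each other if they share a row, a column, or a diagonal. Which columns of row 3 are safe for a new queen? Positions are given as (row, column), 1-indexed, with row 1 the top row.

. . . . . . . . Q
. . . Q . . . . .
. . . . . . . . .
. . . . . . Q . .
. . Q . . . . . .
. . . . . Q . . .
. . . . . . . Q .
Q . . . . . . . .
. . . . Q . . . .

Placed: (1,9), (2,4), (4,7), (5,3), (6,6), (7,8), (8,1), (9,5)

columns 2

(1,9) attacks row 3 at column 9 and diagonals 7.
(2,4) attacks row 3 at column 4 and diagonals 3, 5.
(4,7) attacks row 3 at column 7 and diagonals 6, 8.
(5,3) attacks row 3 at column 3 and diagonals 1, 5.
(6,6) attacks row 3 at column 6 and diagonals 3, 9.
(7,8) attacks row 3 at column 8 and diagonals 4.
(8,1) attacks row 3 at column 1 and diagonals 6.
(9,5) attacks row 3 at column 5.
Attacked columns: {1, 3, 4, 5, 6, 7, 8, 9}. Safe: {2}.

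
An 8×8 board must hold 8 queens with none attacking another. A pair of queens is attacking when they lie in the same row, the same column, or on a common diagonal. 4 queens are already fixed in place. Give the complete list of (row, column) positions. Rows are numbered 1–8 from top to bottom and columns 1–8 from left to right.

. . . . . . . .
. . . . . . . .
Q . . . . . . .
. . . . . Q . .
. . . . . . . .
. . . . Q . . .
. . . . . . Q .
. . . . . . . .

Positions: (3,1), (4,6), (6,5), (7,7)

(1,8) (2,3) (3,1) (4,6) (5,2) (6,5) (7,7) (8,4)

Row 1: attacked by (3,1)→{1,3}; (4,6)→{3,6}; (6,5)→{5}; (7,7)→{1,7}. Safe: 2, 4, 8. Place at column 8.
Row 2: attacked by (1,8)→{7,8}; (3,1)→{1,2}; (4,6)→{4,6,8}; (6,5)→{1,5}; (7,7)→{2,7}. Safe: 3. Place at column 3.
Row 5: attacked by (1,8)→{4,8}; (2,3)→{3,6}; (3,1)→{1,3}; (4,6)→{5,6,7}; (6,5)→{4,5,6}; (7,7)→{5,7}. Safe: 2. Place at column 2.
Row 8: attacked by (1,8)→{1,8}; (2,3)→{3}; (3,1)→{1,6}; (4,6)→{2,6}; (5,2)→{2,5}; (6,5)→{3,5,7}; (7,7)→{6,7,8}. Safe: 4. Place at column 4.
Columns [8, 3, 1, 6, 2, 5, 7, 4], r−c [-7, -1, 2, -2, 3, 1, 0, 4], r+c [9, 5, 4, 10, 7, 11, 14, 12] are all distinct, so no two queens attack.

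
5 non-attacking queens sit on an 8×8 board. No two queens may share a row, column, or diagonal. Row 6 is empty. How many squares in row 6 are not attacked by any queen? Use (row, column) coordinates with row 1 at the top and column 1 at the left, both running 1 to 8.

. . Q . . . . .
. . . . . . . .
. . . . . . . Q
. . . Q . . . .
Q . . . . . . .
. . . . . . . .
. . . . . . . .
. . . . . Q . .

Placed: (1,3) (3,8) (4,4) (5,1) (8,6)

1

(1,3) attacks row 6 at column 3 and diagonals 8.
(3,8) attacks row 6 at column 8 and diagonals 5.
(4,4) attacks row 6 at column 4 and diagonals 2, 6.
(5,1) attacks row 6 at column 1 and diagonals 2.
(8,6) attacks row 6 at column 6 and diagonals 4, 8.
Attacked columns: {1, 2, 3, 4, 5, 6, 8}. Safe: {7}.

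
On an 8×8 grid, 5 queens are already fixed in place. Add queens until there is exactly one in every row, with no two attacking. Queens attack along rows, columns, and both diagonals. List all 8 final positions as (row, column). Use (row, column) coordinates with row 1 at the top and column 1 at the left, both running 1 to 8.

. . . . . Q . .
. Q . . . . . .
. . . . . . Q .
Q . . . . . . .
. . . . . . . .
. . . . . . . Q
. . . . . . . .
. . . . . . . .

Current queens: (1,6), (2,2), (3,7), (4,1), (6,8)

(1,6) (2,2) (3,7) (4,1) (5,4) (6,8) (7,5) (8,3)

Row 5: attacked by (1,6)→{2,6}; (2,2)→{2,5}; (3,7)→{5,7}; (4,1)→{1,2}; (6,8)→{7,8}. Safe: 3, 4. Place at column 4.
Row 7: attacked by (1,6)→{6}; (2,2)→{2,7}; (3,7)→{3,7}; (4,1)→{1,4}; (5,4)→{2,4,6}; (6,8)→{7,8}. Safe: 5. Place at column 5.
Row 8: attacked by (1,6)→{6}; (2,2)→{2,8}; (3,7)→{2,7}; (4,1)→{1,5}; (5,4)→{1,4,7}; (6,8)→{6,8}; (7,5)→{4,5,6}. Safe: 3. Place at column 3.
Columns [6, 2, 7, 1, 4, 8, 5, 3], r−c [-5, 0, -4, 3, 1, -2, 2, 5], r+c [7, 4, 10, 5, 9, 14, 12, 11] are all distinct, so no two queens attack.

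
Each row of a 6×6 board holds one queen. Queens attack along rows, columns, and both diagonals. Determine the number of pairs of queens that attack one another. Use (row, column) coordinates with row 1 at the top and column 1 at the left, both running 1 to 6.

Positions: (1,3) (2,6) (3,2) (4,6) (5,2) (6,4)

4

Same column: (2,6)–(4,6) (column 6); (3,2)–(5,2) (column 2).
Same diagonal: (1,3)–(4,6) (|1−4| = |3−6| = 3); (4,6)–(6,4) (|4−6| = |6−4| = 2).
Total attacking pairs: 4.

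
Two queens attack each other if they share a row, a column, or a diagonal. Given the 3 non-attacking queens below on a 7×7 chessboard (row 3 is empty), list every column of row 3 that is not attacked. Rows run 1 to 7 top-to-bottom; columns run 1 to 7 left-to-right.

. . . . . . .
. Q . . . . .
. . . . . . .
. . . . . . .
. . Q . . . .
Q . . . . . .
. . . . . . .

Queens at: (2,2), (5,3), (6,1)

columns 6, 7

(2,2) attacks row 3 at column 2 and diagonals 1, 3.
(5,3) attacks row 3 at column 3 and diagonals 1, 5.
(6,1) attacks row 3 at column 1 and diagonals 4.
Attacked columns: {1, 2, 3, 4, 5}. Safe: {6, 7}.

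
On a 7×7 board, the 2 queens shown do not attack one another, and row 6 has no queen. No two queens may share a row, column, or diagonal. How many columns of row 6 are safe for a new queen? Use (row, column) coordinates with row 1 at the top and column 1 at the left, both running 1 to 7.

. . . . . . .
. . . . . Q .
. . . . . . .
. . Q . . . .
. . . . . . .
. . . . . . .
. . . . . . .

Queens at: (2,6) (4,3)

2

(2,6) attacks row 6 at column 6 and diagonals 2.
(4,3) attacks row 6 at column 3 and diagonals 1, 5.
Attacked columns: {1, 2, 3, 5, 6}. Safe: {4, 7}.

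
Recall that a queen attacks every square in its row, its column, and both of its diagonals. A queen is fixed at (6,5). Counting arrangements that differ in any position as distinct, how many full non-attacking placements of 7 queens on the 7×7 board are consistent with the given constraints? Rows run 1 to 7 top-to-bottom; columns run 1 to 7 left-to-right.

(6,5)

6

Branch on row 1: col 1 → 1; col 2 → 1; col 3 → 0; col 4 → 1; col 6 → 3; col 7 → 0.
Sum: 1 + 1 + 0 + 1 + 3 + 0 = 6.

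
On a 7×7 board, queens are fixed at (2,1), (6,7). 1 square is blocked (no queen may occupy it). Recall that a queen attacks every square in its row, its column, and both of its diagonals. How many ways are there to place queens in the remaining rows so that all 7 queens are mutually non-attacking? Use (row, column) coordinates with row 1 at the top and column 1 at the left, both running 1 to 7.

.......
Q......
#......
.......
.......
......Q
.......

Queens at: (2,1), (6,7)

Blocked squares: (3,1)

Branch on row 1: col 3 → 2; col 4 → 1; col 5 → 1; col 6 → 0.
Sum: 2 + 1 + 1 + 0 = 4.

4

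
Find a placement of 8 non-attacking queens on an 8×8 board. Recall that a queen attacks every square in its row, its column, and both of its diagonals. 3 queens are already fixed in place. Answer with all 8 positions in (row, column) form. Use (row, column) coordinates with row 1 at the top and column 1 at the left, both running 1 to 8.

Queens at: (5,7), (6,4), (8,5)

Row 1: attacked by (5,7)→{3,7}; (6,4)→{4}; (8,5)→{5}. Safe: 1, 2, 6, 8. Place at column 1.
Row 2: attacked by (1,1)→{1,2}; (5,7)→{4,7}; (6,4)→{4,8}; (8,5)→{5}. Safe: 3, 6. Place at column 6.
Row 3: attacked by (1,1)→{1,3}; (2,6)→{5,6,7}; (5,7)→{5,7}; (6,4)→{1,4,7}; (8,5)→{5}. Safe: 2, 8. Place at column 8.
Row 4: attacked by (1,1)→{1,4}; (2,6)→{4,6,8}; (3,8)→{7,8}; (5,7)→{6,7,8}; (6,4)→{2,4,6}; (8,5)→{1,5}. Safe: 3. Place at column 3.
Row 7: attacked by (1,1)→{1,7}; (2,6)→{1,6}; (3,8)→{4,8}; (4,3)→{3,6}; (5,7)→{5,7}; (6,4)→{3,4,5}; (8,5)→{4,5,6}. Safe: 2. Place at column 2.
Columns [1, 6, 8, 3, 7, 4, 2, 5], r−c [0, -4, -5, 1, -2, 2, 5, 3], r+c [2, 8, 11, 7, 12, 10, 9, 13] are all distinct, so no two queens attack.

(1,1) (2,6) (3,8) (4,3) (5,7) (6,4) (7,2) (8,5)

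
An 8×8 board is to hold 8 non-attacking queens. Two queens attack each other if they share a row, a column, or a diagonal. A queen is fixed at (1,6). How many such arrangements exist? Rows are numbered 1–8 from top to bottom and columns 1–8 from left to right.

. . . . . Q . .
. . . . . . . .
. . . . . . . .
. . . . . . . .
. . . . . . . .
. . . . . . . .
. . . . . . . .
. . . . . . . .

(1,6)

16

Branch on row 2: col 1 → 1; col 2 → 2; col 3 → 8; col 4 → 4; col 8 → 1.
Sum: 1 + 2 + 8 + 4 + 1 = 16.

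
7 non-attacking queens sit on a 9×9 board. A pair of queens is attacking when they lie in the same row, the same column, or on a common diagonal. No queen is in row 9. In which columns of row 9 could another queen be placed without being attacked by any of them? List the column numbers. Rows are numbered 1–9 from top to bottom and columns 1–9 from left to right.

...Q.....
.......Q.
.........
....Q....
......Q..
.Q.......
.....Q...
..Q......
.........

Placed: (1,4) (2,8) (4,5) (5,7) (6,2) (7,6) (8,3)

columns 9

(1,4) attacks row 9 at column 4.
(2,8) attacks row 9 at column 8 and diagonals 1.
(4,5) attacks row 9 at column 5.
(5,7) attacks row 9 at column 7 and diagonals 3.
(6,2) attacks row 9 at column 2 and diagonals 5.
(7,6) attacks row 9 at column 6 and diagonals 4, 8.
(8,3) attacks row 9 at column 3 and diagonals 2, 4.
Attacked columns: {1, 2, 3, 4, 5, 6, 7, 8}. Safe: {9}.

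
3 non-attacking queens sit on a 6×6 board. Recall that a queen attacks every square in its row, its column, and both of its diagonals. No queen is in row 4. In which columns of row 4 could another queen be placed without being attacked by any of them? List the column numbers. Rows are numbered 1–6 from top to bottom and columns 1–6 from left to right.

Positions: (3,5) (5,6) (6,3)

columns 2

(3,5) attacks row 4 at column 5 and diagonals 4, 6.
(5,6) attacks row 4 at column 6 and diagonals 5.
(6,3) attacks row 4 at column 3 and diagonals 1, 5.
Attacked columns: {1, 3, 4, 5, 6}. Safe: {2}.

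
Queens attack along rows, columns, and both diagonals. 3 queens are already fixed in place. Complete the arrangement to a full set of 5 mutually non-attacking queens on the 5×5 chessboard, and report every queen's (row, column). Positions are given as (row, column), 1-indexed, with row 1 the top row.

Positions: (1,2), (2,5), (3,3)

(1,2) (2,5) (3,3) (4,1) (5,4)

Row 4: attacked by (1,2)→{2,5}; (2,5)→{3,5}; (3,3)→{2,3,4}. Safe: 1. Place at column 1.
Row 5: attacked by (1,2)→{2}; (2,5)→{2,5}; (3,3)→{1,3,5}; (4,1)→{1,2}. Safe: 4. Place at column 4.
Columns [2, 5, 3, 1, 4], r−c [-1, -3, 0, 3, 1], r+c [3, 7, 6, 5, 9] are all distinct, so no two queens attack.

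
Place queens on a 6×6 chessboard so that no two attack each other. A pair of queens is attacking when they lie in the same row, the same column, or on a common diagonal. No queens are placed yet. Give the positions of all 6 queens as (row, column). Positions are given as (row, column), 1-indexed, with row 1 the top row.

(1,5) (2,3) (3,1) (4,6) (5,4) (6,2)

Row 1: Safe: 1, 2, 3, 4, 5, 6. Place at column 5.
Row 2: attacked by (1,5)→{4,5,6}. Safe: 1, 2, 3. Place at column 3.
Row 3: attacked by (1,5)→{3,5}; (2,3)→{2,3,4}. Safe: 1, 6. Place at column 1.
Row 4: attacked by (1,5)→{2,5}; (2,3)→{1,3,5}; (3,1)→{1,2}. Safe: 4, 6. Place at column 6.
Row 5: attacked by (1,5)→{1,5}; (2,3)→{3,6}; (3,1)→{1,3}; (4,6)→{5,6}. Safe: 2, 4. Place at column 4.
Row 6: attacked by (1,5)→{5}; (2,3)→{3}; (3,1)→{1,4}; (4,6)→{4,6}; (5,4)→{3,4,5}. Safe: 2. Place at column 2.
Columns [5, 3, 1, 6, 4, 2], r−c [-4, -1, 2, -2, 1, 4], r+c [6, 5, 4, 10, 9, 8] are all distinct, so no two queens attack.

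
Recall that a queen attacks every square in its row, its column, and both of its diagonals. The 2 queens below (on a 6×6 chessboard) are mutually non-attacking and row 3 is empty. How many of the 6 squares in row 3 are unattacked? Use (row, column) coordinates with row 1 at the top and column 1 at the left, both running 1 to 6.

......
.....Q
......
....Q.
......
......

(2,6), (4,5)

(2,6) attacks row 3 at column 6 and diagonals 5.
(4,5) attacks row 3 at column 5 and diagonals 4, 6.
Attacked columns: {4, 5, 6}. Safe: {1, 2, 3}.

3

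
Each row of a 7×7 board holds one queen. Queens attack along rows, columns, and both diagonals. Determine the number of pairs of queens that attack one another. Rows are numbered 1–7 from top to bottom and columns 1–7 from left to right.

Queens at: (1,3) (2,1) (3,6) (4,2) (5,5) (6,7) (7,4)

0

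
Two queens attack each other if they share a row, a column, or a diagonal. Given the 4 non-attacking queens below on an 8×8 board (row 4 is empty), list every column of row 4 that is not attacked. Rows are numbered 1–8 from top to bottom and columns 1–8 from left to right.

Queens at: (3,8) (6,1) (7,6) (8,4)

columns 2, 5

(3,8) attacks row 4 at column 8 and diagonals 7.
(6,1) attacks row 4 at column 1 and diagonals 3.
(7,6) attacks row 4 at column 6 and diagonals 3.
(8,4) attacks row 4 at column 4 and diagonals 8.
Attacked columns: {1, 3, 4, 6, 7, 8}. Safe: {2, 5}.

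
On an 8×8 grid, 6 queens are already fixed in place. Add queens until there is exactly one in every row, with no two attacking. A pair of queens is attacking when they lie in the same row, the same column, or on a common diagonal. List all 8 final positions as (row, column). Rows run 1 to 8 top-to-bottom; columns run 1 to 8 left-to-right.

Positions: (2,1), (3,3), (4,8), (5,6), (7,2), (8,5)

(1,7) (2,1) (3,3) (4,8) (5,6) (6,4) (7,2) (8,5)

Row 1: attacked by (2,1)→{1,2}; (3,3)→{1,3,5}; (4,8)→{5,8}; (5,6)→{2,6}; (7,2)→{2,8}; (8,5)→{5}. Safe: 4, 7. Place at column 7.
Row 6: attacked by (1,7)→{2,7}; (2,1)→{1,5}; (3,3)→{3,6}; (4,8)→{6,8}; (5,6)→{5,6,7}; (7,2)→{1,2,3}; (8,5)→{3,5,7}. Safe: 4. Place at column 4.
Columns [7, 1, 3, 8, 6, 4, 2, 5], r−c [-6, 1, 0, -4, -1, 2, 5, 3], r+c [8, 3, 6, 12, 11, 10, 9, 13] are all distinct, so no two queens attack.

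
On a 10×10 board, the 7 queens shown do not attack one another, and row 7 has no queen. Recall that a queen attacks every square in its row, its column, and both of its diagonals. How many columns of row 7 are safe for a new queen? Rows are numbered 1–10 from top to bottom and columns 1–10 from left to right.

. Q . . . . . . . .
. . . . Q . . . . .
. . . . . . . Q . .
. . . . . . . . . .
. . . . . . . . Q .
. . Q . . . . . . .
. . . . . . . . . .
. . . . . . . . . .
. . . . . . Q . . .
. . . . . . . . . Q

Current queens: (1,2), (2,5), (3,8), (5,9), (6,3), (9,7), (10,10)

(1,2) attacks row 7 at column 2 and diagonals 8.
(2,5) attacks row 7 at column 5 and diagonals 10.
(3,8) attacks row 7 at column 8 and diagonals 4.
(5,9) attacks row 7 at column 9 and diagonals 7.
(6,3) attacks row 7 at column 3 and diagonals 2, 4.
(9,7) attacks row 7 at column 7 and diagonals 5, 9.
(10,10) attacks row 7 at column 10 and diagonals 7.
Attacked columns: {2, 3, 4, 5, 7, 8, 9, 10}. Safe: {1, 6}.

2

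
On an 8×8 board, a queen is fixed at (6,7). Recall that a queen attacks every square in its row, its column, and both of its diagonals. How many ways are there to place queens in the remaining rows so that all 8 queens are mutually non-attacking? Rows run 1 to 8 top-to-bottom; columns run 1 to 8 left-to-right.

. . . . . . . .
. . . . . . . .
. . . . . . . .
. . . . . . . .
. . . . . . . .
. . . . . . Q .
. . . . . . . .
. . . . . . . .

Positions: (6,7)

Branch on row 1: col 1 → 1; col 3 → 4; col 4 → 3; col 5 → 3; col 6 → 2; col 8 → 1.
Sum: 1 + 4 + 3 + 3 + 2 + 1 = 14.

14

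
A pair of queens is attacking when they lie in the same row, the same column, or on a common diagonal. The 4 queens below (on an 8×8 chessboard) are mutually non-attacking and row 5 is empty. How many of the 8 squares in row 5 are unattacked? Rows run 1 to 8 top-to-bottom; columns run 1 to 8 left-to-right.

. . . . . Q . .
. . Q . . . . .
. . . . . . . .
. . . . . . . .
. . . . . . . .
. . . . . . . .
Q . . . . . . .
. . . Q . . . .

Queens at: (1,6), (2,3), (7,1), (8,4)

2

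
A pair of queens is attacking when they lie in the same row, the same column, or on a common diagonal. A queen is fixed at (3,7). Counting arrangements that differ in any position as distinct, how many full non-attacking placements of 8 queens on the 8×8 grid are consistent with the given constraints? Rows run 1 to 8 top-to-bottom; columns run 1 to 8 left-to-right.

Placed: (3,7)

14

Branch on row 1: col 1 → 0; col 2 → 2; col 3 → 2; col 4 → 3; col 6 → 7; col 8 → 0.
Sum: 0 + 2 + 2 + 3 + 7 + 0 = 14.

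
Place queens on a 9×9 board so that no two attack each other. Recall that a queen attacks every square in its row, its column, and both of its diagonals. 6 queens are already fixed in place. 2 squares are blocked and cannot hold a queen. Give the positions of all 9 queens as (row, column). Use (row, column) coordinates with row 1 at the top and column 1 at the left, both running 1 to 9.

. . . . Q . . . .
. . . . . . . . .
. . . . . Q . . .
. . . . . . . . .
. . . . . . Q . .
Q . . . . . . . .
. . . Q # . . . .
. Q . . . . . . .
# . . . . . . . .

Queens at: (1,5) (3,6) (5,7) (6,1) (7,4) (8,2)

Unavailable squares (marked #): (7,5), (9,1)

Row 2: attacked by (1,5)→{4,5,6}; (3,6)→{5,6,7}; (5,7)→{4,7}; (6,1)→{1,5}; (7,4)→{4,9}; (8,2)→{2,8}. Safe: 3. Place at column 3.
Row 4: attacked by (1,5)→{2,5,8}; (2,3)→{1,3,5}; (3,6)→{5,6,7}; (5,7)→{6,7,8}; (6,1)→{1,3}; (7,4)→{1,4,7}; (8,2)→{2,6}. Safe: 9. Place at column 9.
Row 9: attacked by (1,5)→{5}; (2,3)→{3}; (3,6)→{6}; (4,9)→{4,9}; (5,7)→{3,7}; (6,1)→{1,4}; (7,4)→{2,4,6}; (8,2)→{1,2,3}. Blocked: 1. Safe: 8. Place at column 8.
Columns [5, 3, 6, 9, 7, 1, 4, 2, 8], r−c [-4, -1, -3, -5, -2, 5, 3, 6, 1], r+c [6, 5, 9, 13, 12, 7, 11, 10, 17] are all distinct, so no two queens attack.

(1,5) (2,3) (3,6) (4,9) (5,7) (6,1) (7,4) (8,2) (9,8)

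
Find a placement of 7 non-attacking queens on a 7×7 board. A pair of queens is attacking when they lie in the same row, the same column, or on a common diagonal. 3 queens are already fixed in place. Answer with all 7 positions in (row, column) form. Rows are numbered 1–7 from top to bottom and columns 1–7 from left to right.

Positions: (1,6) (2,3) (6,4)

Row 3: attacked by (1,6)→{4,6}; (2,3)→{2,3,4}; (6,4)→{1,4,7}. Safe: 5. Place at column 5.
Row 4: attacked by (1,6)→{3,6}; (2,3)→{1,3,5}; (3,5)→{4,5,6}; (6,4)→{2,4,6}. Safe: 7. Place at column 7.
Row 5: attacked by (1,6)→{2,6}; (2,3)→{3,6}; (3,5)→{3,5,7}; (4,7)→{6,7}; (6,4)→{3,4,5}. Safe: 1. Place at column 1.
Row 7: attacked by (1,6)→{6}; (2,3)→{3}; (3,5)→{1,5}; (4,7)→{4,7}; (5,1)→{1,3}; (6,4)→{3,4,5}. Safe: 2. Place at column 2.
Columns [6, 3, 5, 7, 1, 4, 2], r−c [-5, -1, -2, -3, 4, 2, 5], r+c [7, 5, 8, 11, 6, 10, 9] are all distinct, so no two queens attack.

(1,6) (2,3) (3,5) (4,7) (5,1) (6,4) (7,2)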